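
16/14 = 8/7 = 1.14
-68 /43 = -1.58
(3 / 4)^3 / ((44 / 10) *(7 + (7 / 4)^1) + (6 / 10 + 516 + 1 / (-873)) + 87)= 117855 / 179376736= 0.00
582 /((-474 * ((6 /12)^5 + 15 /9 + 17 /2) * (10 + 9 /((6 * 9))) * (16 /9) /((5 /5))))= -31428 /4717801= -0.01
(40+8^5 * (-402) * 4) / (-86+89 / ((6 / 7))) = -316145424 / 107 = -2954630.13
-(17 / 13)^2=-289 / 169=-1.71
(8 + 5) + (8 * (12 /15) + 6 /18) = 296 /15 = 19.73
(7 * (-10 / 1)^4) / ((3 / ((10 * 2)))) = 1400000 / 3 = 466666.67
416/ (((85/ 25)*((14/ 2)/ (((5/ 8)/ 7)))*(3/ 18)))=9.36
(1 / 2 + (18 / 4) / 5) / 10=7 / 50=0.14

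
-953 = -953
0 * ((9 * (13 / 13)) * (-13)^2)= 0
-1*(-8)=8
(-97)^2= 9409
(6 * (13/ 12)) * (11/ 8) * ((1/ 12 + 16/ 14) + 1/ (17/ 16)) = 442585/ 22848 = 19.37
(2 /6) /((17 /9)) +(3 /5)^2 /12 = 351 /1700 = 0.21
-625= -625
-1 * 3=-3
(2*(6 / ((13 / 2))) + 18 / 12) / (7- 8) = -87 / 26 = -3.35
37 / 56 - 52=-2875 / 56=-51.34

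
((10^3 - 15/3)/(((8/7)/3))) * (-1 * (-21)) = 438795/8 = 54849.38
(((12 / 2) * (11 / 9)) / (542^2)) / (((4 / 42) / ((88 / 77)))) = 22 / 73441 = 0.00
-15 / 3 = -5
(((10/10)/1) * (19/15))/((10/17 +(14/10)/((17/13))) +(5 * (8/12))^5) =26163/8534263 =0.00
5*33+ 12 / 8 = 333 / 2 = 166.50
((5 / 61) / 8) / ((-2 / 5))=-25 / 976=-0.03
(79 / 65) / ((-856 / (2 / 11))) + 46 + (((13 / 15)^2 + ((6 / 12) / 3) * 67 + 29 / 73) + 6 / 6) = 59.31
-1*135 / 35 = -27 / 7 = -3.86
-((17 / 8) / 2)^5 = -1419857 / 1048576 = -1.35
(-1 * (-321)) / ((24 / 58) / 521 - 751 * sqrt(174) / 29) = -632553348673 * sqrt(174) / 8879393735530 - 9699978 / 4439696867765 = -0.94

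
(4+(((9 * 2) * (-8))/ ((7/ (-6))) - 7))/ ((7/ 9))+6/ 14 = 7608/ 49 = 155.27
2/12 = 0.17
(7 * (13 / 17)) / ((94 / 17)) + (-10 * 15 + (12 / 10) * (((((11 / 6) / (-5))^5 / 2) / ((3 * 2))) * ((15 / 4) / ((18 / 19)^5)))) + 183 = 195463113641257697 / 5754868300800000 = 33.96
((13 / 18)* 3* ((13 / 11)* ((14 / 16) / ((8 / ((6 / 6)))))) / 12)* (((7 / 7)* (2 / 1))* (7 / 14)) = 1183 / 50688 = 0.02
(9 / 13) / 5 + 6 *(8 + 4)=4689 / 65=72.14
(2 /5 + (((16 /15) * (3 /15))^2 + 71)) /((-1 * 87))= -401881 /489375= -0.82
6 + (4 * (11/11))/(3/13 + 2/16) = 638/37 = 17.24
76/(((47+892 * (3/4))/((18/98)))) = 171/8771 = 0.02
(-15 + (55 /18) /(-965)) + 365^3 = 168930580129 /3474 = 48627110.00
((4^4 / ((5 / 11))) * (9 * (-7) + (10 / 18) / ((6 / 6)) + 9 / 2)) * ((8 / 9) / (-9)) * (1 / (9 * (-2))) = -5874176 / 32805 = -179.06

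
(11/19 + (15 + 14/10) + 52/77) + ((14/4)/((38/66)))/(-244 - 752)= 85719979/4857160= 17.65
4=4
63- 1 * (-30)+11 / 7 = 662 / 7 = 94.57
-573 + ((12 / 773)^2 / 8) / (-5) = -1711920603 / 2987645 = -573.00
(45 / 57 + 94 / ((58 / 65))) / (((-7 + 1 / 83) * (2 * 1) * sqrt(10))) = -60673 * sqrt(10) / 79895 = -2.40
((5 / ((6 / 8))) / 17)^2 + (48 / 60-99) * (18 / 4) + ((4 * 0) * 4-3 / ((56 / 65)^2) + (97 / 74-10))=-685804312099 / 1508996160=-454.48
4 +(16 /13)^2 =932 /169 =5.51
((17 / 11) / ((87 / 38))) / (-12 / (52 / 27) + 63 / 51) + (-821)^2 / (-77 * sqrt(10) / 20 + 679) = 14828902 * sqrt(10) / 2633673 + 460456596145787 / 463758211224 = 1010.69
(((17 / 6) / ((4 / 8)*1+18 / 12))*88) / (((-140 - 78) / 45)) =-2805 / 109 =-25.73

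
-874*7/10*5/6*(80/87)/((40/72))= -24472/29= -843.86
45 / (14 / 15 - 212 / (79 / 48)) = -53325 / 151534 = -0.35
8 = 8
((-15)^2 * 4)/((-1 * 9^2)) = -100/9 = -11.11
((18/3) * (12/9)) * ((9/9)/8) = 1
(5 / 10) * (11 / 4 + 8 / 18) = 1.60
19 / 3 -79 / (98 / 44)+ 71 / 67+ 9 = -187883 / 9849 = -19.08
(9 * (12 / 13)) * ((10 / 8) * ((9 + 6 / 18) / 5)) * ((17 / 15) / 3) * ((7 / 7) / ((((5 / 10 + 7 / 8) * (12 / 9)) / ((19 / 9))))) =18088 / 2145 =8.43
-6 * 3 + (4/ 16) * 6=-33/ 2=-16.50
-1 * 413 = -413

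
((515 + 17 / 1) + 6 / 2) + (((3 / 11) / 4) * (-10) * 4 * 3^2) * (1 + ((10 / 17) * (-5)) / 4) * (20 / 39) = 1292485 / 2431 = 531.67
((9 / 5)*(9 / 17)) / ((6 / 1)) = 27 / 170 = 0.16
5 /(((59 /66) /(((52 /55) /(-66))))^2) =2704 /2106005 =0.00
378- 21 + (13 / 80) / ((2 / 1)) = 57133 / 160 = 357.08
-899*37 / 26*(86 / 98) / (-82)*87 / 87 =1430309 / 104468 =13.69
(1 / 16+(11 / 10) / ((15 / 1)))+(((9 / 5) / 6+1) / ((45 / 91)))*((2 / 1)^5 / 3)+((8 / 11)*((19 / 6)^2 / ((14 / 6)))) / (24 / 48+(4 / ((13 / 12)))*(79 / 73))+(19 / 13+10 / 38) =10725690094201 / 350544514320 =30.60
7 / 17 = 0.41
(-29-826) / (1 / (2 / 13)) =-131.54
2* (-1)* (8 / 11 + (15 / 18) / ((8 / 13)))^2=-1207801 / 139392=-8.66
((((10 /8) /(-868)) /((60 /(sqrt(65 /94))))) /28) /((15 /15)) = -sqrt(6110) /109659648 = -0.00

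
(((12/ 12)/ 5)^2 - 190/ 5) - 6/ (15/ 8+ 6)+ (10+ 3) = -13504/ 525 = -25.72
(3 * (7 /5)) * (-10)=-42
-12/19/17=-12/323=-0.04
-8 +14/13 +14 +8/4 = 118/13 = 9.08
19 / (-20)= -19 / 20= -0.95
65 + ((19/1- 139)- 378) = -433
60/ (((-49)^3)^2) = 60/ 13841287201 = 0.00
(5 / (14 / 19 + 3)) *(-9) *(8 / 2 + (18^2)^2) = -89757900 / 71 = -1264195.77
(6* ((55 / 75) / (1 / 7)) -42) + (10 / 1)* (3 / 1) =94 / 5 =18.80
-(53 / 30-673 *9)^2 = -32999265649 / 900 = -36665850.72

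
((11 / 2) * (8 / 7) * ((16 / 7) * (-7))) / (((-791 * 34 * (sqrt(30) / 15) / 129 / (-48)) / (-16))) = 17436672 * sqrt(30) / 94129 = 1014.61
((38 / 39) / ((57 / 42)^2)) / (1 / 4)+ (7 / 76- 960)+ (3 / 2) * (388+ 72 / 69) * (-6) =-303991433 / 68172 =-4459.18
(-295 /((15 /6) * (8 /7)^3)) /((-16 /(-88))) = -222607 /512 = -434.78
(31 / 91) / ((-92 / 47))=-1457 / 8372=-0.17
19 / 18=1.06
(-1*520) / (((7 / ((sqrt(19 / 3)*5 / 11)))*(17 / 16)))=-41600*sqrt(57) / 3927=-79.98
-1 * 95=-95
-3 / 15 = -0.20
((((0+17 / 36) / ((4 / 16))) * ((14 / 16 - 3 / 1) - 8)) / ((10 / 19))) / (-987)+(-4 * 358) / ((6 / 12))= -2863.96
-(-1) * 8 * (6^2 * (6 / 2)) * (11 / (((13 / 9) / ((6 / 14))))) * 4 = 1026432 / 91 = 11279.47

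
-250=-250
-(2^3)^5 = -32768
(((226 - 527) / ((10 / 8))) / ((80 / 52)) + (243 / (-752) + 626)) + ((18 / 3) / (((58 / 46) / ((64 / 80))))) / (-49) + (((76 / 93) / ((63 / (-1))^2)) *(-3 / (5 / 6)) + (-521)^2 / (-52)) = -1381021235160811 / 290683738800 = -4750.94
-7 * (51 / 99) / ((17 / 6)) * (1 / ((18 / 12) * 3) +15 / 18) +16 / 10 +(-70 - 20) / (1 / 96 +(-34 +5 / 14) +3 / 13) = 38749729 / 13130865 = 2.95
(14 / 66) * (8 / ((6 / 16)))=4.53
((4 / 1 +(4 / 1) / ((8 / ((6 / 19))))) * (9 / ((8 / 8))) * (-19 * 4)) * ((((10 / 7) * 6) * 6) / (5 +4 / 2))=-1023840 / 49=-20894.69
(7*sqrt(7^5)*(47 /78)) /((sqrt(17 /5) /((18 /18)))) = 16121*sqrt(595) /1326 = 296.56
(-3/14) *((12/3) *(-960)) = 5760/7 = 822.86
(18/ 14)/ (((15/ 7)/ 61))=36.60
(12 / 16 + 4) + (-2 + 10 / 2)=31 / 4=7.75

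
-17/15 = -1.13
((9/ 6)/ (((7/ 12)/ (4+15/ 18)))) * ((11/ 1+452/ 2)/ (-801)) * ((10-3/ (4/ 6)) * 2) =-25201/ 623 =-40.45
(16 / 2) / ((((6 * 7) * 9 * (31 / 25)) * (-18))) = -50 / 52731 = -0.00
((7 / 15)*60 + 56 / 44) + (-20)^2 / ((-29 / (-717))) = 3164138 / 319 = 9918.93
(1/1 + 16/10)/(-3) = -13/15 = -0.87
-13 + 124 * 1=111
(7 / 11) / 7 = 1 / 11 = 0.09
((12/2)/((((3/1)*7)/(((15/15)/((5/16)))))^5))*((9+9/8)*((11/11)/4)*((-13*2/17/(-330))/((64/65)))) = 173056/29464771875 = 0.00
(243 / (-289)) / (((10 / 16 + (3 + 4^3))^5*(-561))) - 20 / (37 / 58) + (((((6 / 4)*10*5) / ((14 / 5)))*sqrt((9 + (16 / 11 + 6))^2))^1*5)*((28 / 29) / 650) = -980919758011475573469793 / 34935651697971791616707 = -28.08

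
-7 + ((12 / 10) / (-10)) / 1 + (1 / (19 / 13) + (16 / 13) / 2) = -5.82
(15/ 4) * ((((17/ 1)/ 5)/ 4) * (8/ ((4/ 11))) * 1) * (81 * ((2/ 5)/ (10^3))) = 45441/ 20000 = 2.27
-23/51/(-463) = 23/23613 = 0.00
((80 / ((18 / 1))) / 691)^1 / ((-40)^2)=1 / 248760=0.00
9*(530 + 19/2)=9711/2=4855.50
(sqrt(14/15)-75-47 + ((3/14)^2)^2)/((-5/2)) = 4686671/96040-2 * sqrt(210)/75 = 48.41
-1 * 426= -426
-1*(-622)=622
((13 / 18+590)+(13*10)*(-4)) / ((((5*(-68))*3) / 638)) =-406087 / 9180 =-44.24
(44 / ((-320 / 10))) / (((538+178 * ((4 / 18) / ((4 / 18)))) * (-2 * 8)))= 11 / 91648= 0.00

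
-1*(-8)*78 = 624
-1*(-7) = 7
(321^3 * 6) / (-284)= -99228483 / 142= -698792.13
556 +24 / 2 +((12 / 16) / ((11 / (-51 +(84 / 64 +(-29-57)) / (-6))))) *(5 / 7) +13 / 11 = 5592151 / 9856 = 567.39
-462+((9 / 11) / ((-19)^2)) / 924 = -565057413 / 1223068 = -462.00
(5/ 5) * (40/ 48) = 5/ 6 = 0.83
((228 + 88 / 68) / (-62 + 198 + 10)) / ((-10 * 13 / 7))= -13643 / 161330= -0.08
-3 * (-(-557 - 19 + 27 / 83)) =-143343 / 83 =-1727.02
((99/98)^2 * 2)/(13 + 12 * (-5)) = -9801/225694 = -0.04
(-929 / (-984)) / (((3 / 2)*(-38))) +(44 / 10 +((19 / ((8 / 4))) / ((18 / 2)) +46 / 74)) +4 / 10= 6.46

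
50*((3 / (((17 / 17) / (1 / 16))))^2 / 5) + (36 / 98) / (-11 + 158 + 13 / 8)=0.35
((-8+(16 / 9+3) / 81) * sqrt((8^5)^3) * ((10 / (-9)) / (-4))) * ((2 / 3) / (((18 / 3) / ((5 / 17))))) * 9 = -303510323200 * sqrt(2) / 111537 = -3848305.18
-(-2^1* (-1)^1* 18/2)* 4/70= -1.03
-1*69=-69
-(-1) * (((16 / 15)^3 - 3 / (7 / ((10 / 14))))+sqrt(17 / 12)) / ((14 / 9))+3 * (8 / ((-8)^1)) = -621671 / 257250+3 * sqrt(51) / 28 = -1.65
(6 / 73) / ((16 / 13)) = 39 / 584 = 0.07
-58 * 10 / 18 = -290 / 9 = -32.22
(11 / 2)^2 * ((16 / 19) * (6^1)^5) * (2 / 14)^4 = 3763584 / 45619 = 82.50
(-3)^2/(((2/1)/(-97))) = -873/2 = -436.50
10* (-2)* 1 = -20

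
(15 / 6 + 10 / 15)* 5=95 / 6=15.83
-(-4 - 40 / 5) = 12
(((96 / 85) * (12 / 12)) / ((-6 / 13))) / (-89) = 208 / 7565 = 0.03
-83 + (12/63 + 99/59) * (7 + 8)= -22704/413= -54.97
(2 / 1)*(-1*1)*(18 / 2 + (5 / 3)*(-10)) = 46 / 3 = 15.33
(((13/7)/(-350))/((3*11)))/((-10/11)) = 13/73500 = 0.00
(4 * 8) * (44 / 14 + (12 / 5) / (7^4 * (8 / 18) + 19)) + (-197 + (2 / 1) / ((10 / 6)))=-32555883 / 342125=-95.16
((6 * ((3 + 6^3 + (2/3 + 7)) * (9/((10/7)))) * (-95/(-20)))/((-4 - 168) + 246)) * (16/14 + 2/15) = 129846/185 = 701.87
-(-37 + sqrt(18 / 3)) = 37 -sqrt(6) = 34.55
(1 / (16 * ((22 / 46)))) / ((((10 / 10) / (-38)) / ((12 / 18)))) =-437 / 132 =-3.31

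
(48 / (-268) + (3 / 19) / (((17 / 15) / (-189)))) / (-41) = 573711 / 887281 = 0.65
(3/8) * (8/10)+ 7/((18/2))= 97/90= 1.08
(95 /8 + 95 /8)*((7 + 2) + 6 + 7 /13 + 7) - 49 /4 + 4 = 527.04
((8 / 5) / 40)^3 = 1 / 15625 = 0.00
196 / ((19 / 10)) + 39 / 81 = 53167 / 513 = 103.64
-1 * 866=-866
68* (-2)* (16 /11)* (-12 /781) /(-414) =-4352 /592779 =-0.01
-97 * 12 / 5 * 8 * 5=-9312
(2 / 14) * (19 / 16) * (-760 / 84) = -1.53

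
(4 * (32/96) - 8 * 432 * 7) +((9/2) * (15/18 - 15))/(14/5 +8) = -1742153/72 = -24196.57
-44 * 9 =-396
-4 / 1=-4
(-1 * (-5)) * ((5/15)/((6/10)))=25/9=2.78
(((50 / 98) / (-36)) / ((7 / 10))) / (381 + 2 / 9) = -125 / 2353666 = -0.00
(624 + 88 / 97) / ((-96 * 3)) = -7577 / 3492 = -2.17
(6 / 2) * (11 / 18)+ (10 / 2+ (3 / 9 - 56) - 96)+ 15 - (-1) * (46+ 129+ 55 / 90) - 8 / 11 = 4460 / 99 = 45.05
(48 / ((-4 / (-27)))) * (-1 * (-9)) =2916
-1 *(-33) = 33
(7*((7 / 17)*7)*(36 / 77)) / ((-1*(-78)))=294 / 2431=0.12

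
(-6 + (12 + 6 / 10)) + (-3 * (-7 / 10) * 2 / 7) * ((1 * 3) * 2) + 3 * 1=66 / 5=13.20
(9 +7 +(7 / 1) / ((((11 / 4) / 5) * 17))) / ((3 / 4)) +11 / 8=35465 / 1496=23.71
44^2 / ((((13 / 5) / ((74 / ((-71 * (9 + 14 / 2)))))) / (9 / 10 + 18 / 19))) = -120879 / 1349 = -89.61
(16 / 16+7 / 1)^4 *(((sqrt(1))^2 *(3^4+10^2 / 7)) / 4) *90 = 61470720 / 7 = 8781531.43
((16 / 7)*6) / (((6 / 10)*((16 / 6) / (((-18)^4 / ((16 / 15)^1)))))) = 5904900 / 7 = 843557.14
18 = 18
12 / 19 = 0.63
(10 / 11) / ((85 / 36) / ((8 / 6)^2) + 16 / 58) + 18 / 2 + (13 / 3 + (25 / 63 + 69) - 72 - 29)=-36522517 / 2063061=-17.70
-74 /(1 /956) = -70744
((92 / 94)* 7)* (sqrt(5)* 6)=1932* sqrt(5) / 47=91.92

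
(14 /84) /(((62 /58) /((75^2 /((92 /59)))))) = 562.43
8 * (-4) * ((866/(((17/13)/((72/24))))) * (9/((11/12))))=-116722944/187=-624186.87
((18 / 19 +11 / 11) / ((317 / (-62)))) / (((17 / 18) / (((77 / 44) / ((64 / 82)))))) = -2962701 / 3276512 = -0.90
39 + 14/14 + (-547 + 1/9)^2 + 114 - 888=24166630/81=298353.46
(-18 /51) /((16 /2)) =-3 /68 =-0.04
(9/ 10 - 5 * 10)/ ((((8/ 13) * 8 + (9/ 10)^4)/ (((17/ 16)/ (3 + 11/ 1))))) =-0.67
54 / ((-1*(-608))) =27 / 304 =0.09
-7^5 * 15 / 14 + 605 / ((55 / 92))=-16995.50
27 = 27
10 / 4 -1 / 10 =12 / 5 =2.40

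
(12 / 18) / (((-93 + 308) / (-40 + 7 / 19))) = -502 / 4085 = -0.12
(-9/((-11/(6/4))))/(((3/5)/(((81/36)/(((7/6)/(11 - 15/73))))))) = 239355/5621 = 42.58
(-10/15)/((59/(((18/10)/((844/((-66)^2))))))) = -6534/62245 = -0.10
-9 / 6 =-3 / 2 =-1.50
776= 776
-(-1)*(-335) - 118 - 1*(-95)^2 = -9478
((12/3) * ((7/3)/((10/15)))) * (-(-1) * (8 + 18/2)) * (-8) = -1904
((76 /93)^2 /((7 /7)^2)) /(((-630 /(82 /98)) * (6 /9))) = -59204 /44499105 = -0.00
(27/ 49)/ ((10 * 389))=27/ 190610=0.00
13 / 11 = 1.18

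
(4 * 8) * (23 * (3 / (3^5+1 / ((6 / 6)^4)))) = 552 / 61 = 9.05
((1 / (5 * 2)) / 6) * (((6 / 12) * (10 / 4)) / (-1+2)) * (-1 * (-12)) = 1 / 4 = 0.25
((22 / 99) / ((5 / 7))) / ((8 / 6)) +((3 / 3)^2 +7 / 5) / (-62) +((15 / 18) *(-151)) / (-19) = 60232 / 8835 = 6.82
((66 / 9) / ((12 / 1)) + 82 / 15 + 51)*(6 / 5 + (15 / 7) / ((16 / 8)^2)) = 99.07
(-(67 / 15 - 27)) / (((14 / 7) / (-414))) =-4664.40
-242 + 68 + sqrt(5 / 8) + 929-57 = sqrt(10) / 4 + 698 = 698.79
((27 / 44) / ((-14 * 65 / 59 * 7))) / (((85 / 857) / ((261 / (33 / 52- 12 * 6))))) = 118772487 / 566731550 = 0.21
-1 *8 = -8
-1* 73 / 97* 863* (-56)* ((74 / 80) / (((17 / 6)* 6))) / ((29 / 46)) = 750570086 / 239105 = 3139.08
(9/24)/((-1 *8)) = -3/64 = -0.05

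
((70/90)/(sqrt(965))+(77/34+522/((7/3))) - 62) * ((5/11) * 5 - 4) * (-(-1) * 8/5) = -2966052/6545 - 1064 * sqrt(965)/477675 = -453.25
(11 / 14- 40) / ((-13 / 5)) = 2745 / 182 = 15.08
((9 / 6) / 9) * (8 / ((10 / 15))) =2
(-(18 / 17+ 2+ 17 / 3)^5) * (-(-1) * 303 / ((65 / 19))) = -4479525.85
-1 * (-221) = 221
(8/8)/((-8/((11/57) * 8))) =-11/57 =-0.19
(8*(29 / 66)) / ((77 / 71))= 8236 / 2541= 3.24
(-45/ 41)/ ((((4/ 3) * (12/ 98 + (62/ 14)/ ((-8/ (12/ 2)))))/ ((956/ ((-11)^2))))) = 2107980/ 1036849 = 2.03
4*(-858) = -3432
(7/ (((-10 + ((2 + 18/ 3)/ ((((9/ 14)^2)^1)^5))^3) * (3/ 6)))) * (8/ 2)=1186952431706053698400244129628/ 6195566471048265051935887962947335051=0.00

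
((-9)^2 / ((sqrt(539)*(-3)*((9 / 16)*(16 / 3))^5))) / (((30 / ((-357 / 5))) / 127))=2159*sqrt(11) / 4950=1.45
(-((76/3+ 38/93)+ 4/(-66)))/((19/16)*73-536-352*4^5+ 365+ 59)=420352/5900227179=0.00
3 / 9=1 / 3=0.33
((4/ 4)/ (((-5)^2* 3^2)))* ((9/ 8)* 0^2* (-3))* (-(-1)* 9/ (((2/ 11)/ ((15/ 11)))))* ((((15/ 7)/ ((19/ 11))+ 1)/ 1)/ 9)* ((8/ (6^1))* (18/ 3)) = 0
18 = 18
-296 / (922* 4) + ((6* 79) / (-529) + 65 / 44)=0.50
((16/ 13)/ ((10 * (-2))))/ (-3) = 4/ 195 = 0.02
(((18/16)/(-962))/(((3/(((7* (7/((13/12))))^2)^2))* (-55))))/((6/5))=3735591048/151116251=24.72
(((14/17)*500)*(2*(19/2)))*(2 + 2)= 532000/17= 31294.12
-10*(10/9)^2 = -1000/81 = -12.35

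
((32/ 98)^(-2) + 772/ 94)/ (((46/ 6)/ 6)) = 1904967/ 138368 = 13.77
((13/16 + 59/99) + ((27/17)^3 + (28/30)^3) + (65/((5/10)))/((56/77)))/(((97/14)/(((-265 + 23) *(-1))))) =41566509753769/6433573500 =6460.87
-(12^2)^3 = -2985984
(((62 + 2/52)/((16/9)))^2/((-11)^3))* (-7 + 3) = 210743289/57584384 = 3.66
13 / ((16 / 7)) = 5.69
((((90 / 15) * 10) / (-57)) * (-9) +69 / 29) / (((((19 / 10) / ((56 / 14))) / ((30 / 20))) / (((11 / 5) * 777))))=63983.71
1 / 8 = 0.12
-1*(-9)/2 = 9/2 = 4.50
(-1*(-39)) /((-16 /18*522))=-39 /464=-0.08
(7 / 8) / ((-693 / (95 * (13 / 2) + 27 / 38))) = -0.78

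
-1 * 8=-8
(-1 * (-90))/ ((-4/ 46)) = -1035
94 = 94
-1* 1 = -1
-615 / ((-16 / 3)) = 1845 / 16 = 115.31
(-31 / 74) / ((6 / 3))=-31 / 148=-0.21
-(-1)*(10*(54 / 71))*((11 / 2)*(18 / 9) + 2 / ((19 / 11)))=124740 / 1349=92.47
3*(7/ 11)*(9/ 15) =63/ 55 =1.15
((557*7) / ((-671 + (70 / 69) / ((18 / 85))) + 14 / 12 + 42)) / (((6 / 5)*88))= -4035465 / 68096072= -0.06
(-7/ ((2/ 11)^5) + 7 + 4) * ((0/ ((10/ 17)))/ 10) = 0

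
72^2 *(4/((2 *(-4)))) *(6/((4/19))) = -73872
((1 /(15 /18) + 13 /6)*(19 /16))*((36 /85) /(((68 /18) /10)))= 51813 /11560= 4.48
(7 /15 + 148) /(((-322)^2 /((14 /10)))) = 2227 /1110900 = 0.00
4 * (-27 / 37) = -108 / 37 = -2.92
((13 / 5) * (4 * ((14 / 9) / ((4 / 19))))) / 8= 1729 / 180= 9.61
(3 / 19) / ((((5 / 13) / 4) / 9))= 1404 / 95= 14.78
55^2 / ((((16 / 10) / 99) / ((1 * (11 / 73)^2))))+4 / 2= 181267639 / 42632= 4251.91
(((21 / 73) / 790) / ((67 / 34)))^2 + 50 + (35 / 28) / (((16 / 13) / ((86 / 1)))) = 16403948471973243 / 119437167456800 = 137.34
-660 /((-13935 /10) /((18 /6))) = 1320 /929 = 1.42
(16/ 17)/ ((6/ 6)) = 16/ 17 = 0.94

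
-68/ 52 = -17/ 13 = -1.31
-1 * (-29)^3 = 24389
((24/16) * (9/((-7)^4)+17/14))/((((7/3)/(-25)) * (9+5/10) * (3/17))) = -7457475/638666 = -11.68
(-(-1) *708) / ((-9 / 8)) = -1888 / 3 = -629.33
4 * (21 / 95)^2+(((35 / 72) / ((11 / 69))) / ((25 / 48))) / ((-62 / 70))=-19740826 / 3077525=-6.41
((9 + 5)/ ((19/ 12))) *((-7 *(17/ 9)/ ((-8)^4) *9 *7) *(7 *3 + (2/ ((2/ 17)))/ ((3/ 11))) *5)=-3644375/ 4864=-749.25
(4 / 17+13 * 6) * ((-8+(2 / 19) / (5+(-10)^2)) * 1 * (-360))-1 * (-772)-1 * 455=3835309 / 17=225606.41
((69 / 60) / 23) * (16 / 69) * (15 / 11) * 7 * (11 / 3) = 28 / 69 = 0.41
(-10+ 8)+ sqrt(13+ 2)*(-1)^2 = -2+ sqrt(15) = 1.87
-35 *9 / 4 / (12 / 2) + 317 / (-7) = -3271 / 56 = -58.41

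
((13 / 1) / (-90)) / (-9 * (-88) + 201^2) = -13 / 3707370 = -0.00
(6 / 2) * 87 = 261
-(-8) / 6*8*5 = 160 / 3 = 53.33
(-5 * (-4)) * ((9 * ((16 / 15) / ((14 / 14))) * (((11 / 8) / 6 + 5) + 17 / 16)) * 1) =1208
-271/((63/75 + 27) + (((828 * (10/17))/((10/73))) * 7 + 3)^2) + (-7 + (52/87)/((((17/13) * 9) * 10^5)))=-3475959162770863664813/496565599680521325000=-7.00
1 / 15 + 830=12451 / 15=830.07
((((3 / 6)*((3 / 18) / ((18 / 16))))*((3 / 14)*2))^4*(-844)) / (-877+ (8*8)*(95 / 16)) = 13504 / 7829221617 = 0.00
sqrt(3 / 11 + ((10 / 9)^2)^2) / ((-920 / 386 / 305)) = -11773*sqrt(1426513) / 81972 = -171.54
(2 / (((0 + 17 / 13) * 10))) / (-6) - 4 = -4.03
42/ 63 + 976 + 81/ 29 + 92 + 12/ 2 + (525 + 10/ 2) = 139849/ 87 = 1607.46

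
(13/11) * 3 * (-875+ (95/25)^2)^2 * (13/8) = 58666515843/13750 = 4266655.70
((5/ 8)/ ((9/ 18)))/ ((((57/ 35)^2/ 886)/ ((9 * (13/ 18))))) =35273875/ 12996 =2714.21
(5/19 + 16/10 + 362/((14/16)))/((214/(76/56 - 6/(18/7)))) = -11330719/5977020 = -1.90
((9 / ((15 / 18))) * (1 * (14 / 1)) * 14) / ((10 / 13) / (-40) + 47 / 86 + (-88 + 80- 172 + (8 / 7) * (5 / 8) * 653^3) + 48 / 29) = 4804162272 / 451386910760665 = 0.00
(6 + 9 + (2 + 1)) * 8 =144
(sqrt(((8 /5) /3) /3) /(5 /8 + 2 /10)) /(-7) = -16*sqrt(10) /693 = -0.07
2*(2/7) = 4/7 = 0.57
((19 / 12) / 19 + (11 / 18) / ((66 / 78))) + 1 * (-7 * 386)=-97243 / 36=-2701.19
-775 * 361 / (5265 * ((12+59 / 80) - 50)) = 4476400 / 3138993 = 1.43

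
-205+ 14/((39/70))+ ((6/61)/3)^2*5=-26102035/145119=-179.87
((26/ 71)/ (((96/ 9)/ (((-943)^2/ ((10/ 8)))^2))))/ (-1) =-30839787576039/ 1775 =-17374528211.85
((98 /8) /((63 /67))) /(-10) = -469 /360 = -1.30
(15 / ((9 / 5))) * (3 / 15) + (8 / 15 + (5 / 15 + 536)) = 8078 / 15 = 538.53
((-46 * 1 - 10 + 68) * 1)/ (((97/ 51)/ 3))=1836/ 97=18.93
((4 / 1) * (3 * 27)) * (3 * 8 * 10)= 77760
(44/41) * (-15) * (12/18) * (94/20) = -2068/41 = -50.44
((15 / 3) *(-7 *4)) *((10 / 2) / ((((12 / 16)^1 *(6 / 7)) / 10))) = -98000 / 9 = -10888.89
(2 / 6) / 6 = 1 / 18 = 0.06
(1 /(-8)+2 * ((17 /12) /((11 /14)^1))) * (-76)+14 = -16537 /66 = -250.56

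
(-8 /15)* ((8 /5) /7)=-64 /525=-0.12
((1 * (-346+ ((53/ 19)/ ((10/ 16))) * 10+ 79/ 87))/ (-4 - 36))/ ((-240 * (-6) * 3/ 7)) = 3476627/ 285638400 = 0.01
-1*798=-798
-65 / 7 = -9.29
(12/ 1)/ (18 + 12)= 2/ 5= 0.40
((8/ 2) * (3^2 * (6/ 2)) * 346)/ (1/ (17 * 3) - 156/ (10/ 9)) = -9528840/ 35797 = -266.19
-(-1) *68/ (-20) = -17/ 5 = -3.40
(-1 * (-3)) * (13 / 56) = 39 / 56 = 0.70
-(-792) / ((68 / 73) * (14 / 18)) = 130086 / 119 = 1093.16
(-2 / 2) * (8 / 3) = -8 / 3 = -2.67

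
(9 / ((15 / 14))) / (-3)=-14 / 5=-2.80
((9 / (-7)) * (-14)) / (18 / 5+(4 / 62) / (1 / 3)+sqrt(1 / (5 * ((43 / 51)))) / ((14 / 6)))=384063960 / 80697457 - 201810 * sqrt(10965) / 80697457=4.50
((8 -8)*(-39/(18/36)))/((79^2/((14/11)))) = 0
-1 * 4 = -4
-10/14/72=-5/504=-0.01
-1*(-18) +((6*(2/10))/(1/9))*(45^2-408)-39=87213/5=17442.60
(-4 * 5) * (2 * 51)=-2040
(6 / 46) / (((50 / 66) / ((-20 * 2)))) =-792 / 115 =-6.89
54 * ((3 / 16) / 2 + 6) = 5265 / 16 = 329.06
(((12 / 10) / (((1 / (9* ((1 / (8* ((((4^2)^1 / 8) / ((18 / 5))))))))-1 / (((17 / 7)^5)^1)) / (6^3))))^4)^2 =243599851065002291851361105632143476272449034697006098772449601057344312098566416027877376 / 34825843627563492755235599234120368000267994419777867868408250390625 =6994801150264200377381.24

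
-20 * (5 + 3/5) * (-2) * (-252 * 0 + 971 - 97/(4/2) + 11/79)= 16327024/79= 206671.19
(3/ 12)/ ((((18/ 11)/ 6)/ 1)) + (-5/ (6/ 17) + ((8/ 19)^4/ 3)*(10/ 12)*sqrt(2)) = -53/ 4 + 10240*sqrt(2)/ 1172889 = -13.24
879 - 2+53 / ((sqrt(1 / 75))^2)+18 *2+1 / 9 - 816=36649 / 9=4072.11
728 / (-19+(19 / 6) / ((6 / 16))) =-6552 / 95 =-68.97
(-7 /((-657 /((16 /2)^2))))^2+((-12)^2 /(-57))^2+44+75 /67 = 542547069127 /10440294363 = 51.97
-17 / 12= -1.42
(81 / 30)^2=729 / 100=7.29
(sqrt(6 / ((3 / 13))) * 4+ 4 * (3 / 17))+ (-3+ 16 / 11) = -157 / 187+ 4 * sqrt(26) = 19.56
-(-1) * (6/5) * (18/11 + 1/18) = 67/33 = 2.03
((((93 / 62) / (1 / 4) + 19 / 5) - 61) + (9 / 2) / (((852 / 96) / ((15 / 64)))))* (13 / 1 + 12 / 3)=-4932397 / 5680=-868.38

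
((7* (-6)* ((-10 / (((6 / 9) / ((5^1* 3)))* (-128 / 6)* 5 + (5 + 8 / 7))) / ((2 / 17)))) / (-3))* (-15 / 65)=134946 / 689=195.86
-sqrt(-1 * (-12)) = -2 * sqrt(3) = -3.46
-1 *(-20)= 20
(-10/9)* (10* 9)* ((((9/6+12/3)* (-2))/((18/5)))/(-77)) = -250/63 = -3.97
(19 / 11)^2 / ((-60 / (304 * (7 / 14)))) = -13718 / 1815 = -7.56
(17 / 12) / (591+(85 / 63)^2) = 22491 / 9411616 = 0.00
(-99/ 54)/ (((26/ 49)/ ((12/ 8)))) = -539/ 104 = -5.18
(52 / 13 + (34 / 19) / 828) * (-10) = -157405 / 3933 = -40.02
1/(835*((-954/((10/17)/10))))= -1/13542030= -0.00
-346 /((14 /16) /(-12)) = 33216 /7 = 4745.14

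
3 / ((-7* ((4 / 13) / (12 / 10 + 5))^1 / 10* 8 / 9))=-97.15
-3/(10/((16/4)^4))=-384/5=-76.80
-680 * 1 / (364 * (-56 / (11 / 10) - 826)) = 935 / 438893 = 0.00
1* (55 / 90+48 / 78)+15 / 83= 27331 / 19422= 1.41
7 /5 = 1.40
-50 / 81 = -0.62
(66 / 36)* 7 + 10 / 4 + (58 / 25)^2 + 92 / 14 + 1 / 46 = 16487749 / 603750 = 27.31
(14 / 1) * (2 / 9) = 28 / 9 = 3.11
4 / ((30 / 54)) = 7.20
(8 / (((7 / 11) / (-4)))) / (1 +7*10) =-0.71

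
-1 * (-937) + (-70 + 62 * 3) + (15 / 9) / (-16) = 50539 / 48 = 1052.90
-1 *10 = -10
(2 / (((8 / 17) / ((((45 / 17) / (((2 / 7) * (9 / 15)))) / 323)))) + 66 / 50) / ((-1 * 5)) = -98397 / 323000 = -0.30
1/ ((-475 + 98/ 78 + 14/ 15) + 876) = 195/ 78622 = 0.00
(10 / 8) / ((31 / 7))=35 / 124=0.28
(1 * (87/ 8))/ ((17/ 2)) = 1.28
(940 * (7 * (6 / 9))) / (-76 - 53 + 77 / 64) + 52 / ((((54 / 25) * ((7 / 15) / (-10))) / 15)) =-1334983180 / 171759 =-7772.42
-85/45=-17/9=-1.89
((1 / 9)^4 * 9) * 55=55 / 729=0.08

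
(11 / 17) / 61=0.01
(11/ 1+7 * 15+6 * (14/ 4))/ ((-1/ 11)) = -1507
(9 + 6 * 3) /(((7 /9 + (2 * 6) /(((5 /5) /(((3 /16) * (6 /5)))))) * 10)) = 243 /313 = 0.78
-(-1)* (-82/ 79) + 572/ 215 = 1.62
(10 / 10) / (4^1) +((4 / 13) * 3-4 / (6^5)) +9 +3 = 332897 / 25272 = 13.17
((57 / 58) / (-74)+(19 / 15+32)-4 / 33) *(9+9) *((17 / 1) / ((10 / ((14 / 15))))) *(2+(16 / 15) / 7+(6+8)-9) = 99853017827 / 14753750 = 6767.98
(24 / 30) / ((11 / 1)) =4 / 55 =0.07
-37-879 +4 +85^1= -827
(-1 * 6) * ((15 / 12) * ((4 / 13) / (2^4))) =-15 / 104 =-0.14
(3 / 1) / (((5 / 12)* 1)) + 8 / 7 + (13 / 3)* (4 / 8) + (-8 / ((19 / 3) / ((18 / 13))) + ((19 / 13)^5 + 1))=16.43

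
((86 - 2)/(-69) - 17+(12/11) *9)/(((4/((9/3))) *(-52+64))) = -2125/4048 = -0.52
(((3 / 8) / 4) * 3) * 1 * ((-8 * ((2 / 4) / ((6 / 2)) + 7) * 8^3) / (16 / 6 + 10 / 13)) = -160992 / 67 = -2402.87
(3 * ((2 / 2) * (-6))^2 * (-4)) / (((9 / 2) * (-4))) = 24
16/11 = 1.45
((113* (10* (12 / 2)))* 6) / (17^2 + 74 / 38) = 96615 / 691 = 139.82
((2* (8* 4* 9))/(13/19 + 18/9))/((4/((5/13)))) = 20.63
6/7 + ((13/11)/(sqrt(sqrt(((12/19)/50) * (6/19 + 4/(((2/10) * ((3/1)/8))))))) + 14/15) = 3.09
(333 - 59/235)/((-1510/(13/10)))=-254137/887125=-0.29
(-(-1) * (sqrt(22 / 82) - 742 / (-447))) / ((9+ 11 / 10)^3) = 1000 * sqrt(451) / 42242341+ 742000 / 460544547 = 0.00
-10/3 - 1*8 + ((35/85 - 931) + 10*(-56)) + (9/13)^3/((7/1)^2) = -8245967315/5490303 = -1501.91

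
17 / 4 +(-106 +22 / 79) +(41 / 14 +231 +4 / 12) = 881197 / 6636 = 132.79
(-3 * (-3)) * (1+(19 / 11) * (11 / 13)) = 288 / 13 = 22.15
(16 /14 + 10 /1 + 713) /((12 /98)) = 35483 /6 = 5913.83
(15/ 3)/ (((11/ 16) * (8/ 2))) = 20/ 11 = 1.82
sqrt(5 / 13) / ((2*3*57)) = sqrt(65) / 4446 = 0.00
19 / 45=0.42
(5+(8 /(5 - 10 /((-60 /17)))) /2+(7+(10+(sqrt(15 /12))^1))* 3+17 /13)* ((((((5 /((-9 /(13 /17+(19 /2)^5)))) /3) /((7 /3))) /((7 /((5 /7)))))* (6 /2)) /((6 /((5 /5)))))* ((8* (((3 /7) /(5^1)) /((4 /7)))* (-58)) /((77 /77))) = 6103644355* sqrt(5) /186592+215623444129085 /171011568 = 1334014.94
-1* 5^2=-25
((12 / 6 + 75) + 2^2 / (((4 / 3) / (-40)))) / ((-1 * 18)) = 43 / 18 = 2.39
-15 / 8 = -1.88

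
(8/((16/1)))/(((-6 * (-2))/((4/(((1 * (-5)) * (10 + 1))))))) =-0.00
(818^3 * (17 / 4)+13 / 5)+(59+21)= 11631048343 / 5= 2326209668.60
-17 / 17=-1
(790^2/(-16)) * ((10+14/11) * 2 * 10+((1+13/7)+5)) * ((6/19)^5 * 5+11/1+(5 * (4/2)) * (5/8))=-479328942158932875/3050553968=-157128491.15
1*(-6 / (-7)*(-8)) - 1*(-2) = -34 / 7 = -4.86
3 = 3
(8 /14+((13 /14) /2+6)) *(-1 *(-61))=12017 /28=429.18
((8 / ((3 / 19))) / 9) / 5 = 152 / 135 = 1.13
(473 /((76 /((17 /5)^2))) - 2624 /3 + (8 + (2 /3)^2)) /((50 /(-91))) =1235973557 /855000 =1445.58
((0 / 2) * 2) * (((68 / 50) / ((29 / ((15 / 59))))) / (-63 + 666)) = 0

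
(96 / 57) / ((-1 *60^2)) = -2 / 4275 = -0.00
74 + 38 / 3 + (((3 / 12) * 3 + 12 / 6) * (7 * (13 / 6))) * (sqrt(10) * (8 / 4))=260 / 3 + 1001 * sqrt(10) / 12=350.45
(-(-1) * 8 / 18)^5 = 1024 / 59049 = 0.02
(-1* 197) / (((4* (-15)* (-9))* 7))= -197 / 3780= -0.05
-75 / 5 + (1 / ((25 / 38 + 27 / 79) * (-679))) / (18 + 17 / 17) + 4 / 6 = -87620671 / 6113037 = -14.33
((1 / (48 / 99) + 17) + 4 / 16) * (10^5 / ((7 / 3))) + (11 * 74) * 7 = 5833636 / 7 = 833376.57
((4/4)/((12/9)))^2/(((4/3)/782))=329.91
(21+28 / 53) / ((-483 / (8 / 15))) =-1304 / 54855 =-0.02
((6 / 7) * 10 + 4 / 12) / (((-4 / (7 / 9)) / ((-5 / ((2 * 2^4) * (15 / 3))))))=187 / 3456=0.05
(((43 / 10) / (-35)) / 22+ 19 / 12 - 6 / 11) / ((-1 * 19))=-11923 / 219450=-0.05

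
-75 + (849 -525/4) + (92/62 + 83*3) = 110761/124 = 893.23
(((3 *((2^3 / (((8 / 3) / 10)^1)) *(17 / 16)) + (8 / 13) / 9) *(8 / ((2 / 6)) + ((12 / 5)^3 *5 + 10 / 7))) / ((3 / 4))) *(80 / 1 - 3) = 8151047707 / 8775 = 928894.33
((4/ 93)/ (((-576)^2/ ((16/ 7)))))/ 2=1/ 6749568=0.00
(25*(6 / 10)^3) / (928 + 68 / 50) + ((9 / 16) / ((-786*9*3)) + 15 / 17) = 6617388031 / 7450864992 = 0.89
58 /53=1.09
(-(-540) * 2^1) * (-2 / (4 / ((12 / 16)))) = -405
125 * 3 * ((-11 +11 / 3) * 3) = -8250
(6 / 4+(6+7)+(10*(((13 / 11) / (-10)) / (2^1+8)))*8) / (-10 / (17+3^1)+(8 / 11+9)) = 213 / 145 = 1.47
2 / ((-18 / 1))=-1 / 9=-0.11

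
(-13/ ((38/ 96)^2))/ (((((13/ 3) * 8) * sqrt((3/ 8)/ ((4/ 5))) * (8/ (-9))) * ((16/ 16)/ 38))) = 2592 * sqrt(30)/ 95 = 149.44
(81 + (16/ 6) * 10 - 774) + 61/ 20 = -39797/ 60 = -663.28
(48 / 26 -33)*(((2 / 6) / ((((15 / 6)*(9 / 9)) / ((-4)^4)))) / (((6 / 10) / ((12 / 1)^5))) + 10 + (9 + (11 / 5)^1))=-5733097866 / 13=-441007528.15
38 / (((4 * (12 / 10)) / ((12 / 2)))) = 95 / 2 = 47.50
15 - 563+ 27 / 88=-48197 / 88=-547.69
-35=-35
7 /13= 0.54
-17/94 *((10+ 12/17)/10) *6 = -273/235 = -1.16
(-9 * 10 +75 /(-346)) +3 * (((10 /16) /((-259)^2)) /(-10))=-16751467839 /185680208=-90.22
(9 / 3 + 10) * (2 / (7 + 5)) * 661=8593 / 6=1432.17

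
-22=-22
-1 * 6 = -6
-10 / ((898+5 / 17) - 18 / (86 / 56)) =-1462 / 129617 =-0.01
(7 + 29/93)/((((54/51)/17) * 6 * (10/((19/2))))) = 93347/5022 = 18.59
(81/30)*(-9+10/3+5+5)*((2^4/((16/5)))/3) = 39/2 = 19.50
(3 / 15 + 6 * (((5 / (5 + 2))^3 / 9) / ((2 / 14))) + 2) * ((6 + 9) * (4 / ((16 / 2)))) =2867 / 98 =29.26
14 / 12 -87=-515 / 6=-85.83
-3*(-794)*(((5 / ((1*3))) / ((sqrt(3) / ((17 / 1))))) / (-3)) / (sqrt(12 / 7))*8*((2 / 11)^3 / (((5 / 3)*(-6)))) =215968*sqrt(7) / 11979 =47.70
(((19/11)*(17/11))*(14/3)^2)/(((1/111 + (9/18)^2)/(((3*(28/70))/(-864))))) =-585599/1878525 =-0.31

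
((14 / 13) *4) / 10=28 / 65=0.43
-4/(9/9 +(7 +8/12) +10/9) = -9/22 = -0.41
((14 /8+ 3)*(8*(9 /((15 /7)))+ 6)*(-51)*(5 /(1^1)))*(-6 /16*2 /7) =287793 /56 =5139.16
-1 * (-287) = 287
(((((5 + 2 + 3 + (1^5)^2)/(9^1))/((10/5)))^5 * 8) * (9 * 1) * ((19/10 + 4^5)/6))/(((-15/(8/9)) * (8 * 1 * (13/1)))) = -1652222209/2763493200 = -0.60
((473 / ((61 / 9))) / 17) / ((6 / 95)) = 134805 / 2074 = 65.00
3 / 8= 0.38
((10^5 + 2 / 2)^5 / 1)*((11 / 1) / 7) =110005500110001100005500011 / 7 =15715071444285871429357140.00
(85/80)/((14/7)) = 17/32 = 0.53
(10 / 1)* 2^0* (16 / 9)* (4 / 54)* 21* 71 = 159040 / 81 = 1963.46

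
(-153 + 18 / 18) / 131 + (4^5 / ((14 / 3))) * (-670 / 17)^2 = 90325554904 / 265013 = 340834.43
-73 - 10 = -83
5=5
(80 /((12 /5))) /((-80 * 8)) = -5 /96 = -0.05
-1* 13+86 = 73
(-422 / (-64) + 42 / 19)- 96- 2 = -54231 / 608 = -89.20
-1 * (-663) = 663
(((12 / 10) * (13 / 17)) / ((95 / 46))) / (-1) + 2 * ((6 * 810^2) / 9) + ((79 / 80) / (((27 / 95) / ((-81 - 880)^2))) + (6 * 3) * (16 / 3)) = 14245591200959 / 3488400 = 4083703.47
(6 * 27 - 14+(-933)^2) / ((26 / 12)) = 5223822 / 13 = 401832.46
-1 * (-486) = 486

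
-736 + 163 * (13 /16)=-9657 /16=-603.56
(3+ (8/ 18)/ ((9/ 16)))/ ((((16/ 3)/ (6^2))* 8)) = 3.20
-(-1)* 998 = 998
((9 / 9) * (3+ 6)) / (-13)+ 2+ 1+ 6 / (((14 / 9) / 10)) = 3720 / 91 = 40.88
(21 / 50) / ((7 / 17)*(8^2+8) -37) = -357 / 6250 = -0.06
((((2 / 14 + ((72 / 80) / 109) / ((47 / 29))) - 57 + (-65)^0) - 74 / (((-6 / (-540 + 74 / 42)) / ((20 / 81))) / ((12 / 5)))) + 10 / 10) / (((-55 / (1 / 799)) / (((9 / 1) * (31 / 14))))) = 10774952790649 / 5956946018100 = 1.81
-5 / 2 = -2.50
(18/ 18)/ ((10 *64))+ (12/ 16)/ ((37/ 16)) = 7717/ 23680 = 0.33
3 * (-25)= -75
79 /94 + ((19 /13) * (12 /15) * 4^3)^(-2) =934709167 /1111949312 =0.84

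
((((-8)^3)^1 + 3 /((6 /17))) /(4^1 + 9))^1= -1007 /26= -38.73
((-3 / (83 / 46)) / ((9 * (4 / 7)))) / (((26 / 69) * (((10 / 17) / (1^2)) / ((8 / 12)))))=-62951 / 64740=-0.97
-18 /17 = -1.06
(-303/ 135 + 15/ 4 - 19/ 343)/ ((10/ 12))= 1.74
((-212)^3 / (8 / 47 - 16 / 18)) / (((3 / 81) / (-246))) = -88058896290.95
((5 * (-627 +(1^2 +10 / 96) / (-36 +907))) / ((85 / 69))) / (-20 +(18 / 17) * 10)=602911949 / 2229760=270.39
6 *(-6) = -36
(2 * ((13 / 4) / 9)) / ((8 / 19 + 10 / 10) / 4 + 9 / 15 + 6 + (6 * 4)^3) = 2470 / 47301867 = 0.00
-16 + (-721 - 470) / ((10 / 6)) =-3653 / 5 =-730.60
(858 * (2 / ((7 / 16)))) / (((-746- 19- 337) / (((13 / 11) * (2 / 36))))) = -2704 / 11571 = -0.23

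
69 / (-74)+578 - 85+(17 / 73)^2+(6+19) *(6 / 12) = 99497794 / 197173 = 504.62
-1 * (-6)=6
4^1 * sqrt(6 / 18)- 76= -76 + 4 * sqrt(3) / 3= -73.69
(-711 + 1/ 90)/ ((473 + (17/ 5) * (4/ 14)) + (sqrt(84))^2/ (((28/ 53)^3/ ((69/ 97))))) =-2433117736/ 3008795319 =-0.81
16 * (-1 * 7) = -112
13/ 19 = 0.68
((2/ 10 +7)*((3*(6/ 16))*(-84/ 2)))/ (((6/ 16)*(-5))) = 4536/ 25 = 181.44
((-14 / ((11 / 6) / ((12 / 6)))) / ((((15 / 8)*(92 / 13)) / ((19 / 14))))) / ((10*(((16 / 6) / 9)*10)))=-6669 / 126500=-0.05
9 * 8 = 72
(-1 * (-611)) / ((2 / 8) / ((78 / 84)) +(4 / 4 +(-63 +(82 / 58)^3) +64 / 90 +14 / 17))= -296394395310 / 27830135399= -10.65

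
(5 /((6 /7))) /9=35 /54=0.65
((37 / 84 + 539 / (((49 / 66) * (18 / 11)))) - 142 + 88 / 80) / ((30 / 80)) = 84898 / 105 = 808.55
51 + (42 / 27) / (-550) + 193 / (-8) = 532069 / 19800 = 26.87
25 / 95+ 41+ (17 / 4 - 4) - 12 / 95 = 15727 / 380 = 41.39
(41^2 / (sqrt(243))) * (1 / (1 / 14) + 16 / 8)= 26896 * sqrt(3) / 27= 1725.38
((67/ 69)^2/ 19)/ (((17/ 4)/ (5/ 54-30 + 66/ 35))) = -0.33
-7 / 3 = -2.33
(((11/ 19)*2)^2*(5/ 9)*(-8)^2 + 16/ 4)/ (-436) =-0.12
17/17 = 1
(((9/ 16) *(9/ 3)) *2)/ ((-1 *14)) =-27/ 112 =-0.24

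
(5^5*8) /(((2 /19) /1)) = 237500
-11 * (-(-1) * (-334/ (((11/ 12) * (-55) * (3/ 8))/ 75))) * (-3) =480960/ 11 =43723.64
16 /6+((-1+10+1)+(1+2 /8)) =167 /12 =13.92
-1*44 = -44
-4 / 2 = -2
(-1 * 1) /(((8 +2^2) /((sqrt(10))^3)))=-5 * sqrt(10) /6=-2.64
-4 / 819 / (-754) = 2 / 308763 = 0.00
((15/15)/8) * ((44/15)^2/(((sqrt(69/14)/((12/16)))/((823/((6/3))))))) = 149.52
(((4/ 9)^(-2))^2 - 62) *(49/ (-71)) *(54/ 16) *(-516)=-1589080437/ 36352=-43713.70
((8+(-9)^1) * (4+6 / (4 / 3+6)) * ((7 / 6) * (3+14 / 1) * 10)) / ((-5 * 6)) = 6307 / 198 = 31.85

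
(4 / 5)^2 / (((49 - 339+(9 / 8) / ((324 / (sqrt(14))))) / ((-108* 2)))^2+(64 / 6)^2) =517133825998848* sqrt(14) / 250070722459285139804405+6923550862991892676608 / 1250353612296425699022025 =0.01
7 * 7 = 49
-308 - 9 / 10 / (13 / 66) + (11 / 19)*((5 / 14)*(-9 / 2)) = -10840819 / 34580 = -313.50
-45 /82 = -0.55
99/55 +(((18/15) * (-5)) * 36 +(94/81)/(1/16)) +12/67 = -5303617/27135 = -195.45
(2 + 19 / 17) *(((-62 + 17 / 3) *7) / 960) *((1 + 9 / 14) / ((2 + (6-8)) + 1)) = -206011 / 97920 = -2.10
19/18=1.06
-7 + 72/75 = -151/25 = -6.04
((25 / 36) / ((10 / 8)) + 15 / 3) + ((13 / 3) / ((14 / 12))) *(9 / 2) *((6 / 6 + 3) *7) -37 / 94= 400295 / 846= 473.16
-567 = -567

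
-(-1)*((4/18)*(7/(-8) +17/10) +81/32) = 1303/480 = 2.71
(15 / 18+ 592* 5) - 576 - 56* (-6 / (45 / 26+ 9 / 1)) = 149801 / 62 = 2416.15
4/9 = 0.44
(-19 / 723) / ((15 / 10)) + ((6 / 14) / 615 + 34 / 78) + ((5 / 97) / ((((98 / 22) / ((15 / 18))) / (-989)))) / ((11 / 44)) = -1036566410582 / 27474169905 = -37.73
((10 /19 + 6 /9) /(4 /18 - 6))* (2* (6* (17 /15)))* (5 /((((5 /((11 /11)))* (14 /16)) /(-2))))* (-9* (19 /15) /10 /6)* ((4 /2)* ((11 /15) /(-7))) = 0.26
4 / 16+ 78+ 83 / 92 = 3641 / 46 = 79.15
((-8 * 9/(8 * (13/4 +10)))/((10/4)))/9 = -8/265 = -0.03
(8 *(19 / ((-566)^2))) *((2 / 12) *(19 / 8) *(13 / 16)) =4693 / 30754176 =0.00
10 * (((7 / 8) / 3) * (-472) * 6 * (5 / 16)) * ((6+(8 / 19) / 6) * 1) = -1786225 / 114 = -15668.64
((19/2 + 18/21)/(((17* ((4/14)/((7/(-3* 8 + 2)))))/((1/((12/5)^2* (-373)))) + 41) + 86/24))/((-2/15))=-1141875/482774287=-0.00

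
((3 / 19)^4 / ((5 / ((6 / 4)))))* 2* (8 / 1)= 1944 / 651605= 0.00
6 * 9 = 54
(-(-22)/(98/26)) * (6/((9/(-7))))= -27.24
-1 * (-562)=562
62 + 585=647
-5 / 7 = -0.71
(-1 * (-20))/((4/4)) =20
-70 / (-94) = 35 / 47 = 0.74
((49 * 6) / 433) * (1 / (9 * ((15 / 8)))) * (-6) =-1568 / 6495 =-0.24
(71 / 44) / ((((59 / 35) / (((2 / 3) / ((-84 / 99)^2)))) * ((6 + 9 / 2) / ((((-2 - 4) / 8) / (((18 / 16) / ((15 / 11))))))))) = -1775 / 23128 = -0.08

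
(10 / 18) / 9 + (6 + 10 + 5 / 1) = 1706 / 81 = 21.06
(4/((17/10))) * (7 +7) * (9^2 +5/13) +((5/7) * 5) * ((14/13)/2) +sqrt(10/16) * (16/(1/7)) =28 * sqrt(10) +592905/221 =2771.37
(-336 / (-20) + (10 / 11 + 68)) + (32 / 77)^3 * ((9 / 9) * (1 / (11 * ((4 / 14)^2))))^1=43961298 / 512435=85.79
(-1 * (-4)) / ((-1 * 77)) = -4 / 77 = -0.05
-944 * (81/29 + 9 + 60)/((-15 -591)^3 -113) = 1965408/6453808741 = 0.00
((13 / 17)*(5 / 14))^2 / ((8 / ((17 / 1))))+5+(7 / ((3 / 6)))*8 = 3122977 / 26656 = 117.16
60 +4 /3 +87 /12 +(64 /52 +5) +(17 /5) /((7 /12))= 440309 /5460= 80.64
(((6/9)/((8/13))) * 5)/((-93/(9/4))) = -65/496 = -0.13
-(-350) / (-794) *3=-525 / 397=-1.32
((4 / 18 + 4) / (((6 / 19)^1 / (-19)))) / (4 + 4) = -6859 / 216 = -31.75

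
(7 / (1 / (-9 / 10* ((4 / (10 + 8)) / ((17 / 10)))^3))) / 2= -2800 / 397953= -0.01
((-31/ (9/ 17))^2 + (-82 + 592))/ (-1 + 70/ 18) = 319039/ 234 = 1363.41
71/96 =0.74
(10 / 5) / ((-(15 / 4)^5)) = -2048 / 759375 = -0.00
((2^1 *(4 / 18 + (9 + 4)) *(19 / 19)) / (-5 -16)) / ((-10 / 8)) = 136 / 135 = 1.01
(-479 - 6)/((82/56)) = -13580/41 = -331.22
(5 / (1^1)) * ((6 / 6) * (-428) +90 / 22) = -2119.55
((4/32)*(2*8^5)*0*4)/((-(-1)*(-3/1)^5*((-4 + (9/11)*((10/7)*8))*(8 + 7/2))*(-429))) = 0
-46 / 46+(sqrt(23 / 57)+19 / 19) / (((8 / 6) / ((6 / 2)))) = 5 / 4+3 * sqrt(1311) / 76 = 2.68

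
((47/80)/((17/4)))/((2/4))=47/170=0.28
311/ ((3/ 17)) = 5287/ 3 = 1762.33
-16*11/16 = -11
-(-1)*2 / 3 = 2 / 3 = 0.67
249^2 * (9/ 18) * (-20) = -620010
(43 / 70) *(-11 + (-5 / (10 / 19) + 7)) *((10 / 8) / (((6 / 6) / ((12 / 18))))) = -387 / 56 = -6.91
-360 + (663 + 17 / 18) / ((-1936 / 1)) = -12557231 / 34848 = -360.34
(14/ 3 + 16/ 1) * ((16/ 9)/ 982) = 0.04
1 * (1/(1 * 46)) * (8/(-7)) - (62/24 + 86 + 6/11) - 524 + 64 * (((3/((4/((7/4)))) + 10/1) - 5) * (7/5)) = -5053049/106260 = -47.55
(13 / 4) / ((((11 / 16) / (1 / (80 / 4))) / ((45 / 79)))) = 117 / 869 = 0.13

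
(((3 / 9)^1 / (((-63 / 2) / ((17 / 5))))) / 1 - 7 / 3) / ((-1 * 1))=2239 / 945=2.37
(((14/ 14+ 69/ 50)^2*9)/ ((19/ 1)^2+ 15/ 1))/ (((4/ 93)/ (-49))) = -580785093/ 3760000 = -154.46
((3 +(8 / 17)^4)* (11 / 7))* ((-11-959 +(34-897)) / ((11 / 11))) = -5134689417 / 584647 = -8782.55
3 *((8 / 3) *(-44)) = -352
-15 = -15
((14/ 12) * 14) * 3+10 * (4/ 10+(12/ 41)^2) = 90533/ 1681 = 53.86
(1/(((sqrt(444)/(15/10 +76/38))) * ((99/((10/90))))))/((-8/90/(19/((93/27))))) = -665 * sqrt(111)/605616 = -0.01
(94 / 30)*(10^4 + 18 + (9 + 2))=157121 / 5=31424.20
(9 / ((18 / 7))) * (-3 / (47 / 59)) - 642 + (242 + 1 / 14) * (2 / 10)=-606.77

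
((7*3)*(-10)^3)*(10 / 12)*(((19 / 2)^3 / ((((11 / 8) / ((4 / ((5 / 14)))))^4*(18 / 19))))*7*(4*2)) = -514461092311728128 / 131769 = -3904264981230.24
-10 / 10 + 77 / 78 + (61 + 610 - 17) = 51011 / 78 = 653.99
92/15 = 6.13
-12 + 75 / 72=-263 / 24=-10.96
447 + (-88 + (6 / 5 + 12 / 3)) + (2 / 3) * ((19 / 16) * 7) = 44369 / 120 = 369.74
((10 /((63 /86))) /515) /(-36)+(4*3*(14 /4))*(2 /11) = 4905211 /642411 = 7.64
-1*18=-18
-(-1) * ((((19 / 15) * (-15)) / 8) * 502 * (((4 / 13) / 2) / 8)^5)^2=22743361 / 2312881695184912384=0.00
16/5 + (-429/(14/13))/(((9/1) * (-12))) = 17359/2520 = 6.89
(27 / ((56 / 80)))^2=72900 / 49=1487.76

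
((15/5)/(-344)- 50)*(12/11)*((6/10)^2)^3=-37622961/14781250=-2.55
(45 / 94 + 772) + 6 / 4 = 36377 / 47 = 773.98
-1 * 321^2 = -103041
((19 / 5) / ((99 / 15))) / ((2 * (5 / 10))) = 19 / 33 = 0.58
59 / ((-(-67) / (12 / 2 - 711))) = -41595 / 67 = -620.82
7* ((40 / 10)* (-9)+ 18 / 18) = -245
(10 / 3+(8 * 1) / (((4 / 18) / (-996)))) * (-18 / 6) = 107558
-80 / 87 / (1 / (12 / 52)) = -80 / 377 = -0.21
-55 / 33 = -5 / 3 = -1.67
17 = 17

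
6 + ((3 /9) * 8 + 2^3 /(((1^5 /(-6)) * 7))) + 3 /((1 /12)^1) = 794 /21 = 37.81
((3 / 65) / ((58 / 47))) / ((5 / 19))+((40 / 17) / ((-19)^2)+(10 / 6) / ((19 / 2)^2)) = 57994069 / 347047350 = 0.17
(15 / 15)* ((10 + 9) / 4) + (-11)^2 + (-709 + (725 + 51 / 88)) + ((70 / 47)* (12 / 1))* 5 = 958275 / 4136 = 231.69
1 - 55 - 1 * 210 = -264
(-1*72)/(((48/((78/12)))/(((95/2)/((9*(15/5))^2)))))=-1235/1944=-0.64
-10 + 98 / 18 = -41 / 9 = -4.56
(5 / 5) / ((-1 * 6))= -1 / 6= -0.17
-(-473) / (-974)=-473 / 974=-0.49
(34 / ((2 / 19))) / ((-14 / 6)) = -969 / 7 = -138.43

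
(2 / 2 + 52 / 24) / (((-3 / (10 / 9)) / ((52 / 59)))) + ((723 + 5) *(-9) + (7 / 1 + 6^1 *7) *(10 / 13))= -404778614 / 62127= -6515.34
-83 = -83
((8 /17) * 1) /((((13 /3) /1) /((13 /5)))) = 24 /85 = 0.28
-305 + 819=514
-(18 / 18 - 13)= 12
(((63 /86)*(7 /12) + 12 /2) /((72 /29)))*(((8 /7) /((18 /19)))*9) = 406087 /14448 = 28.11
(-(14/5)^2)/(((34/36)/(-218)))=769104/425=1809.66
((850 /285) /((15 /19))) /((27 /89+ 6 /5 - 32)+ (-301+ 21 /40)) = -121040 /10604331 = -0.01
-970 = -970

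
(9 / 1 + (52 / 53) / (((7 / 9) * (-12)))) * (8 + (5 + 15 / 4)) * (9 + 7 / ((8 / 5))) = 5914425 / 2968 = 1992.73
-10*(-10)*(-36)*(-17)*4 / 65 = 48960 / 13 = 3766.15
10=10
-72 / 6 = -12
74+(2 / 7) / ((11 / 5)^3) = 74.03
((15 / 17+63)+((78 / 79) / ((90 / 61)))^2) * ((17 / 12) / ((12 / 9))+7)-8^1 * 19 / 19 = 65015656469 / 127316400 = 510.66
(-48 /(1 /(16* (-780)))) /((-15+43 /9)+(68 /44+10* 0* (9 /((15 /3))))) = -59304960 /859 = -69039.53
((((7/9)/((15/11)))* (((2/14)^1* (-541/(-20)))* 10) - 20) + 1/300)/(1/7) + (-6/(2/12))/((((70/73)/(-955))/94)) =63697471631/18900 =3370236.59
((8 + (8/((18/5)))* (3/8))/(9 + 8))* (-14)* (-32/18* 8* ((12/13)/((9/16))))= 3039232/17901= 169.78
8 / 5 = 1.60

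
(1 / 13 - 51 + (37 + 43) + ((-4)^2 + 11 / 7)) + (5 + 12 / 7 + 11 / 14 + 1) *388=304363 / 91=3344.65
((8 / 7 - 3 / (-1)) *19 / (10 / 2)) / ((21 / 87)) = 15979 / 245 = 65.22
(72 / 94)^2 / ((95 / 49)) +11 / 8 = 2816437 / 1678840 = 1.68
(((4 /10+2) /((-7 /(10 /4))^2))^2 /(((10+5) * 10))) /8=3 /38416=0.00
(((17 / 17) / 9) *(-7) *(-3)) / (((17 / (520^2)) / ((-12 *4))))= -30284800 / 17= -1781458.82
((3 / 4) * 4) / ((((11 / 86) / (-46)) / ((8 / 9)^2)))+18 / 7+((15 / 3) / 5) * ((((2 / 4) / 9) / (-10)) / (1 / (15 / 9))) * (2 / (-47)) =-6151573 / 7238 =-849.90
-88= -88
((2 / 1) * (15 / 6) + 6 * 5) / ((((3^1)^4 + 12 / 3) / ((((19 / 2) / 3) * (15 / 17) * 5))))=3325 / 578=5.75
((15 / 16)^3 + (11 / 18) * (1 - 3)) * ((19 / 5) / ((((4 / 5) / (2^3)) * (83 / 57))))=-5299841 / 509952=-10.39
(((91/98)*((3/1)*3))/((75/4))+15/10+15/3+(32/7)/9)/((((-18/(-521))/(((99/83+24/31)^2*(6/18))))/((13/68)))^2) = 1246246746051252243964393/3283159522564651420800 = 379.59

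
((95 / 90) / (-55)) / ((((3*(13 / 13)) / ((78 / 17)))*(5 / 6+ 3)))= -494 / 64515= -0.01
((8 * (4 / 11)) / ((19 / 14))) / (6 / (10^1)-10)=-0.23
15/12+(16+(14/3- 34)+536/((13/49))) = 313283/156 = 2008.22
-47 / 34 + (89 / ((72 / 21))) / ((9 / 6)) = 9745 / 612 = 15.92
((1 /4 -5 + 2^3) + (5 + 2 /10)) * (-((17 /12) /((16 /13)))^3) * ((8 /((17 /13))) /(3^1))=-26.28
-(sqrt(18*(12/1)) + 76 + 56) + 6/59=-7782/59 - 6*sqrt(6)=-146.60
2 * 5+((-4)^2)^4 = 65546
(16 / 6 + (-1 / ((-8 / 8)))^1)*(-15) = -55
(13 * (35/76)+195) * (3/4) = 45825/304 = 150.74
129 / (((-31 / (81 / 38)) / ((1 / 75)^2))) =-0.00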